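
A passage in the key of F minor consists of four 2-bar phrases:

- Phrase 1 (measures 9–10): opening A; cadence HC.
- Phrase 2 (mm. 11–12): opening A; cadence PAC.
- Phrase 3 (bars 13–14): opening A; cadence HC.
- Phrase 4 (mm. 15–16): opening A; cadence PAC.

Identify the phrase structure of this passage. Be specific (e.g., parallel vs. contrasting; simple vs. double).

The cadence pattern HC–PAC–HC–PAC is weak–strong twice, and phrases 3–4 restate phrases 1–2: a period heard twice, not a double period (which would end weakly at phrase 2).

repeated period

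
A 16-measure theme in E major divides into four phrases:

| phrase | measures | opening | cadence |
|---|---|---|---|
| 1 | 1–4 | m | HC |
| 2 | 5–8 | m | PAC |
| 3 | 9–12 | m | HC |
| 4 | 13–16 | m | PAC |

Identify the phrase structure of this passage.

The cadence pattern HC–PAC–HC–PAC is weak–strong twice, and phrases 3–4 restate phrases 1–2: a period heard twice, not a double period (which would end weakly at phrase 2).

repeated period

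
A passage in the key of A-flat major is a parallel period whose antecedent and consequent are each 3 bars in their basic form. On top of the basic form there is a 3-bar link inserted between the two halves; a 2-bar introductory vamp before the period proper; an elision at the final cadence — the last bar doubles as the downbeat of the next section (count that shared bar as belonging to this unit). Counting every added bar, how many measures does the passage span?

11 measures

Basic parallel period: 3 + 3 = 6 bars.
6 (basic form) + 3 (link) + 2 (introduction) = 11.
The elision shares a bar with the next section but does not change this unit's count.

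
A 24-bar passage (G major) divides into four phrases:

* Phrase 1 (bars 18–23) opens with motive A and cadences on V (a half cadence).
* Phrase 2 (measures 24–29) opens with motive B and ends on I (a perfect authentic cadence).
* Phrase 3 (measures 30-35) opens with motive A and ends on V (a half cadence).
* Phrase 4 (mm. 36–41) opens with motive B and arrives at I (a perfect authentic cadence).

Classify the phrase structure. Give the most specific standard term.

The cadence pattern HC–PAC–HC–PAC is weak–strong twice, and phrases 3–4 restate phrases 1–2: a period heard twice, not a double period (which would end weakly at phrase 2).

repeated period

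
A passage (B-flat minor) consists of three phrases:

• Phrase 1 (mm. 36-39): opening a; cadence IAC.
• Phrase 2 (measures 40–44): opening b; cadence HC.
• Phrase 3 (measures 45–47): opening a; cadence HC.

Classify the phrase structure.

The final phrase closes with a half cadence, which is not stronger than the preceding half cadence; the 3 phrases lack an overall antecedent–consequent design and so form a phrase group.

phrase group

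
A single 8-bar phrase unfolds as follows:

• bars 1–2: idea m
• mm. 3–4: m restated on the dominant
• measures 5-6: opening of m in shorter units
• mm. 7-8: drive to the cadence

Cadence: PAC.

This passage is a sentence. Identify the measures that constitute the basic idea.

measures 1–2

The presentation of a sentence is the basic idea (mm. 1-2) plus its repetition (mm. 3–4); the basic idea is therefore mm. 1–2.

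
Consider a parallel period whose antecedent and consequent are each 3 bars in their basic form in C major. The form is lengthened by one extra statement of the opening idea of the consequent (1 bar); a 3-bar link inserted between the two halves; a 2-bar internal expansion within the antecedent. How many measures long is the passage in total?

12 measures

Basic parallel period: 3 + 3 = 6 bars.
6 (basic form) + 1 (extra statement) + 3 (link) + 2 (internal expansion) = 12.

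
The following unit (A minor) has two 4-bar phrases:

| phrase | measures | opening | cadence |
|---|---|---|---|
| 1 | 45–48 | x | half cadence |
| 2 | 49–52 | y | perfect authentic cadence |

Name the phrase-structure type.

Phrase 1 ends with a half cadence (weaker) and phrase 2 with a perfect authentic cadence (stronger): antecedent + consequent = a period.
The two phrases open with different material (x / y), so the period is contrasting.

contrasting period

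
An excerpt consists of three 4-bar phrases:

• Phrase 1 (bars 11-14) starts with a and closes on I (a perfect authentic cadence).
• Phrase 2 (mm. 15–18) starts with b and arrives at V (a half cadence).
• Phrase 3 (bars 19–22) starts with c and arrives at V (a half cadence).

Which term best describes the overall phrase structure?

phrase group

The final phrase closes with a half cadence, which is not stronger than the preceding half cadence; the 3 phrases lack an overall antecedent–consequent design and so form a phrase group.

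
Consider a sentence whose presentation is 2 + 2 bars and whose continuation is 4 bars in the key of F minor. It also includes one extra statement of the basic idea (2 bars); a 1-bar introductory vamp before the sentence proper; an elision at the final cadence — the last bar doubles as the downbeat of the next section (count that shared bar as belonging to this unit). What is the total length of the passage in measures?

Basic sentence: 2 + 2 + 4 = 8 bars.
8 (basic form) + 2 (extra statement) + 1 (introduction) = 11.
The elision shares a bar with the next section but does not change this unit's count.

11 measures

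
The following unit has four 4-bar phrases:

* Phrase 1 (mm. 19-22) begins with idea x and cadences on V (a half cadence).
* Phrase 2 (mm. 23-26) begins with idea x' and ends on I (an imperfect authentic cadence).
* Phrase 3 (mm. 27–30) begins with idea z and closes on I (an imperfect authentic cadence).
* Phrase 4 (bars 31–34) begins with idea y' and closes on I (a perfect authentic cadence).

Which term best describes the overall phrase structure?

Four phrases in two halves: the first half (mm. 19–26) ends with an imperfect authentic cadence, the second (bars 27-34) with a perfect authentic cadence — a large antecedent–consequent pair, i.e. a double period.
Phrase 3 begins with different material from phrase 1, making it contrasting.

contrasting double period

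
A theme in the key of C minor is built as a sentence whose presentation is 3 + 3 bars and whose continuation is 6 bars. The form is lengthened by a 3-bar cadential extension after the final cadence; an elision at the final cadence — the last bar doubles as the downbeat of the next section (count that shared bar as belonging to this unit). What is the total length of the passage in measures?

15 measures

Basic sentence: 3 + 3 + 6 = 12 bars.
12 (basic form) + 3 (cadential extension) = 15.
The elision shares a bar with the next section but does not change this unit's count.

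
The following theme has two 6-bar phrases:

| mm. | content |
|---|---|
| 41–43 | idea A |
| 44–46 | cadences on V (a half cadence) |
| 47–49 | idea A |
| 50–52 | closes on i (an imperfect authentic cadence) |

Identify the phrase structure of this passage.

parallel period

Phrase 1 ends with a half cadence (weaker) and phrase 2 with an imperfect authentic cadence (stronger): antecedent + consequent = a period.
The two phrases open with the same material (A / A), so the period is parallel.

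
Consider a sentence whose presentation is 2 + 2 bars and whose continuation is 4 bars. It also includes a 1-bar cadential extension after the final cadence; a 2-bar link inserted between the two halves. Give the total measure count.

Basic sentence: 2 + 2 + 4 = 8 bars.
8 (basic form) + 1 (cadential extension) + 2 (link) = 11.

11 measures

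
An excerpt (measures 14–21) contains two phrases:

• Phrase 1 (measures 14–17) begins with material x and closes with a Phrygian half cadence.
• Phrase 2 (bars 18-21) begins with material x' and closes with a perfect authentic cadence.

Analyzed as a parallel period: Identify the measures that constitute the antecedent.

The antecedent is the phrase ending with the weaker cadence (Phrygian half cadence, phrase 1) and the consequent the one ending more conclusively (perfect authentic cadence, phrase 2); the antecedent is measures 14–17.

measures 14–17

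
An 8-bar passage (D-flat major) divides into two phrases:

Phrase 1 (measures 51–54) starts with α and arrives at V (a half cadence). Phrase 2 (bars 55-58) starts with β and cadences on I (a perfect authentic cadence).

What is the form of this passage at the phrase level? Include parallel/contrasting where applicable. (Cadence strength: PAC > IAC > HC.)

Phrase 1 ends with a half cadence (weaker) and phrase 2 with a perfect authentic cadence (stronger): antecedent + consequent = a period.
The two phrases open with different material (α / β), so the period is contrasting.

contrasting period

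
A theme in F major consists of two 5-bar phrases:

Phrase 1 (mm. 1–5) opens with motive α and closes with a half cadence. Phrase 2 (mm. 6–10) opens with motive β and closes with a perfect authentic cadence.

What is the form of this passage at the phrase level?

Phrase 1 ends with a half cadence (weaker) and phrase 2 with a perfect authentic cadence (stronger): antecedent + consequent = a period.
The two phrases open with different material (α / β), so the period is contrasting.

contrasting period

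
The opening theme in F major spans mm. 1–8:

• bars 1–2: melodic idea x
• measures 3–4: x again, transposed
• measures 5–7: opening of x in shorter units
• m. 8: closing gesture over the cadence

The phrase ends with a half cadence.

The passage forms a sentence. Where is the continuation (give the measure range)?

measures 5–8

After the presentation (measures 1-4), the continuation covers the fragmentation through the cadence: mm. 5-8.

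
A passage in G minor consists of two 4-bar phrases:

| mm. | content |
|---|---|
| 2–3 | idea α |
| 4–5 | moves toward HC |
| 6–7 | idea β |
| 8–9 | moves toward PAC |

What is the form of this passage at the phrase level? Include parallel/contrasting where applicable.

Phrase 1 ends with a half cadence (weaker) and phrase 2 with a perfect authentic cadence (stronger): antecedent + consequent = a period.
The two phrases open with different material (α / β), so the period is contrasting.

contrasting period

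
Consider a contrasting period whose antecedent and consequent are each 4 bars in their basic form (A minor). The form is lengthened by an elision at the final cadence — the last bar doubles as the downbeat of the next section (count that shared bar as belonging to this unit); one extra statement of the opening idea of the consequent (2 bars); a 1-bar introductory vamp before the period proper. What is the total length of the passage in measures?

11 measures

Basic contrasting period: 4 + 4 = 8 bars.
8 (basic form) + 2 (extra statement) + 1 (introduction) = 11.
The elision shares a bar with the next section but does not change this unit's count.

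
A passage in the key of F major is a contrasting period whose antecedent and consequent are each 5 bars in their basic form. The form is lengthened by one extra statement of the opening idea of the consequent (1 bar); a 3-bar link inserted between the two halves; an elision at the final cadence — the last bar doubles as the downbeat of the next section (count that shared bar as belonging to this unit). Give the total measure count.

14 measures

Basic contrasting period: 5 + 5 = 10 bars.
10 (basic form) + 1 (extra statement) + 3 (link) = 14.
The elision shares a bar with the next section but does not change this unit's count.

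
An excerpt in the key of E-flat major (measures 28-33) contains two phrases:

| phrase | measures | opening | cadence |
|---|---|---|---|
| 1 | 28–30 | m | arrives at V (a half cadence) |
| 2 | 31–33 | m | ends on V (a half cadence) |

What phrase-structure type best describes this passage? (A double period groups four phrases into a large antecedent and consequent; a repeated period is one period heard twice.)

repeated phrase

Both phrases have the same opening (m) and the same cadence (half cadence): the second is a restatement, not a consequent, so this is a repeated phrase rather than a period.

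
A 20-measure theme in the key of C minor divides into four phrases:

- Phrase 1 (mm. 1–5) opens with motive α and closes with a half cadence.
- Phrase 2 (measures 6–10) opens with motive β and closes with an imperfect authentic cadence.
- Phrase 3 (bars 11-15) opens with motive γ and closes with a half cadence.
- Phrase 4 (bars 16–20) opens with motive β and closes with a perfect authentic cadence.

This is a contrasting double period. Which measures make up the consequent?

In a double period the first pair of phrases (ending imperfect authentic cadence) is the large antecedent and the second pair (ending perfect authentic cadence) is the large consequent; the consequent is measures 11–20.

measures 11–20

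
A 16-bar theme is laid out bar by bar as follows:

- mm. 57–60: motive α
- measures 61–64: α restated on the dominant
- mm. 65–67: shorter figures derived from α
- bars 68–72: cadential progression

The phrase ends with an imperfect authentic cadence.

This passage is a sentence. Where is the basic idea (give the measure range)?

The presentation of a sentence is the basic idea (bars 57-60) plus its repetition (measures 61–64); the basic idea is therefore measures 57-60.

measures 57–60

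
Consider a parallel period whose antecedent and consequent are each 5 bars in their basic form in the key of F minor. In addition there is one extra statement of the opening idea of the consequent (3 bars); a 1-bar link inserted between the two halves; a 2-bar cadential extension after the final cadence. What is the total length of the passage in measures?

16 measures

Basic parallel period: 5 + 5 = 10 bars.
10 (basic form) + 3 (extra statement) + 1 (link) + 2 (cadential extension) = 16.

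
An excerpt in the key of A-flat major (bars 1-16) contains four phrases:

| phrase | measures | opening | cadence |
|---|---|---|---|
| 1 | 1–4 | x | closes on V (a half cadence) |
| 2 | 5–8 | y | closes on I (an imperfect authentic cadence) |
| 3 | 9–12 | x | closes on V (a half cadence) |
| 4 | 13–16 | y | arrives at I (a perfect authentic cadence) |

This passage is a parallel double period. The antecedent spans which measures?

In a double period the four phrases pair into a large antecedent (phrases 1–2, ending imperfect authentic cadence) and a large consequent (phrases 3–4, ending perfect authentic cadence). The antecedent spans measures 1–8.

measures 1–8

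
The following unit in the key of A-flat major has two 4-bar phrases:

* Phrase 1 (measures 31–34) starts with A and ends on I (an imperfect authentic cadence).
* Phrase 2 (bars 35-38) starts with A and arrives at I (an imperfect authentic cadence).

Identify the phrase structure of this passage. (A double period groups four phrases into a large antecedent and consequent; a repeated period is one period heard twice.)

Both phrases have the same opening (A) and the same cadence (imperfect authentic cadence): the second is a restatement, not a consequent, so this is a repeated phrase rather than a period.

repeated phrase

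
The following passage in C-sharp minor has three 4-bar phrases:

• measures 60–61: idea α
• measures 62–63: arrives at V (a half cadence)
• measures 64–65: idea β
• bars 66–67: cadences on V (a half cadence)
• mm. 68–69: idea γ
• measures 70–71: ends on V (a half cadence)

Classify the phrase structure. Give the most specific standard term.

phrase group

The final phrase closes with a half cadence, which is not stronger than the preceding half cadence; the 3 phrases lack an overall antecedent–consequent design and so form a phrase group.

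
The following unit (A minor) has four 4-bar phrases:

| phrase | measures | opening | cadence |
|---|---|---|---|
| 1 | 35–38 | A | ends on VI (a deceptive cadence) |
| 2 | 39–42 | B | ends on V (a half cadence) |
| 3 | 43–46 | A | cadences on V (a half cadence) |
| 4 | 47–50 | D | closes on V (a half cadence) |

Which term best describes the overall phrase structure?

Phrase 4 ends with a half cadence, no stronger than phrase 2's half cadence, so the four phrases do not form a double period; nor do phrases 3–4 duplicate 1–2, so it is not a repeated period. With no phrase reaching a conclusive cadence, the passage is a phrase group.

phrase group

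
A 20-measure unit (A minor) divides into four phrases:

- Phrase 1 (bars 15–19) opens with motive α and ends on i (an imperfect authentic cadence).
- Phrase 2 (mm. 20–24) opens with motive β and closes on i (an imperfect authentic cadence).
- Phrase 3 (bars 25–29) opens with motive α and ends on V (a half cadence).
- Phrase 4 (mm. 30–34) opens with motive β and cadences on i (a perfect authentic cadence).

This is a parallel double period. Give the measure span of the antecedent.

measures 15–24

In a double period the first pair of phrases (ending imperfect authentic cadence) is the large antecedent and the second pair (ending perfect authentic cadence) is the large consequent; the antecedent is measures 15–24.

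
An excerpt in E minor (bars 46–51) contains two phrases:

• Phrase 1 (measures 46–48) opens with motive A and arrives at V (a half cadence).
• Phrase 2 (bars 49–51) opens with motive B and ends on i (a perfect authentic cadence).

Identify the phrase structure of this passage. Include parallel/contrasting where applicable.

contrasting period

Phrase 1 ends with a half cadence (weaker) and phrase 2 with a perfect authentic cadence (stronger): antecedent + consequent = a period.
The two phrases open with different material (A / B), so the period is contrasting.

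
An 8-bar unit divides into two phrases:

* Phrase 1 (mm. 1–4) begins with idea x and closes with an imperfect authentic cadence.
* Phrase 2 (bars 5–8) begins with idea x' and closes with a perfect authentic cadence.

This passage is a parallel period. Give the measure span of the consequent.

measures 5–8

The antecedent is the phrase ending with the weaker cadence (imperfect authentic cadence, phrase 1) and the consequent the one ending more conclusively (perfect authentic cadence, phrase 2); the consequent is mm. 5–8.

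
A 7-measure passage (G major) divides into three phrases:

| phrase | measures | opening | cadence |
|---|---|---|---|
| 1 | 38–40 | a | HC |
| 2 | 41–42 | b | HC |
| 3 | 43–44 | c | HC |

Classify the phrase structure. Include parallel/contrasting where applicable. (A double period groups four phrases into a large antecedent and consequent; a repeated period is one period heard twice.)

The final phrase closes with a half cadence, which is not stronger than the preceding half cadence; the 3 phrases lack an overall antecedent–consequent design and so form a phrase group.

phrase group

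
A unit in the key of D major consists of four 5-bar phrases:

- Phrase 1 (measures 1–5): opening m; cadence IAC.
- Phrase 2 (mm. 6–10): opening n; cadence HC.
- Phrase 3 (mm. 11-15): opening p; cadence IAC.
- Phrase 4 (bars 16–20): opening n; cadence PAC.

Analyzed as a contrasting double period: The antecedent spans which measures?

measures 1–10

In a double period the four phrases pair into a large antecedent (phrases 1–2, ending half cadence) and a large consequent (phrases 3–4, ending perfect authentic cadence). The antecedent spans mm. 1–10.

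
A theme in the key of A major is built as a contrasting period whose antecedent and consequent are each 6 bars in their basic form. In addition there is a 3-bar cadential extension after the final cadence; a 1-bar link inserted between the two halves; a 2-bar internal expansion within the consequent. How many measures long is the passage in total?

Basic contrasting period: 6 + 6 = 12 bars.
12 (basic form) + 3 (cadential extension) + 1 (link) + 2 (internal expansion) = 18.

18 measures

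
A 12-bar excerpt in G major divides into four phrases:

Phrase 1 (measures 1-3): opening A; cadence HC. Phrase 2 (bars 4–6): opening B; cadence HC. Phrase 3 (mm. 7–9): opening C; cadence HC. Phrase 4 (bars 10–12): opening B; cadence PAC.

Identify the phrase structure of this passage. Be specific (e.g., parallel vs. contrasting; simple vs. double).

contrasting double period

Four phrases in two halves: the first half (mm. 1-6) ends with a half cadence, the second (mm. 7–12) with a perfect authentic cadence — a large antecedent–consequent pair, i.e. a double period.
Phrase 3 begins with different material from phrase 1, making it contrasting.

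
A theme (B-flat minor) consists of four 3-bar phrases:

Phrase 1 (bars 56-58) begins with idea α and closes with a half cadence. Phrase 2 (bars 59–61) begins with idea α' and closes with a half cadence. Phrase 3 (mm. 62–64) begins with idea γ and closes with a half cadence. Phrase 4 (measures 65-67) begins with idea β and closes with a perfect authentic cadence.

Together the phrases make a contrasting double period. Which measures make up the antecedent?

measures 56–61

In a double period the first pair of phrases (ending half cadence) is the large antecedent and the second pair (ending perfect authentic cadence) is the large consequent; the antecedent is measures 56–61.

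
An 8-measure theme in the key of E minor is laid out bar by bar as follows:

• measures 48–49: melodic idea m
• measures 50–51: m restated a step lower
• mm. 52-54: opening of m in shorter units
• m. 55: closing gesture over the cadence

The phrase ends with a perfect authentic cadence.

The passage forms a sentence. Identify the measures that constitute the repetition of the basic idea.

measures 50–51

The presentation of a sentence is the basic idea (mm. 48-49) plus its repetition (mm. 50–51); the repetition of the basic idea is therefore mm. 50–51.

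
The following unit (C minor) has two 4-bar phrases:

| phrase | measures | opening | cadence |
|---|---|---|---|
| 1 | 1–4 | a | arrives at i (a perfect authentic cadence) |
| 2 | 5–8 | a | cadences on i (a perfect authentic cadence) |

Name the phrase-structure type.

repeated phrase

Both phrases have the same opening (a) and the same cadence (perfect authentic cadence): the second is a restatement, not a consequent, so this is a repeated phrase rather than a period.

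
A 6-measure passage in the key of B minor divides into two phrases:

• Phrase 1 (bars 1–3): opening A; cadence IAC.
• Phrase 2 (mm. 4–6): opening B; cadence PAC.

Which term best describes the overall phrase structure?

contrasting period

Phrase 1 ends with an imperfect authentic cadence (weaker) and phrase 2 with a perfect authentic cadence (stronger): antecedent + consequent = a period.
The two phrases open with different material (A / B), so the period is contrasting.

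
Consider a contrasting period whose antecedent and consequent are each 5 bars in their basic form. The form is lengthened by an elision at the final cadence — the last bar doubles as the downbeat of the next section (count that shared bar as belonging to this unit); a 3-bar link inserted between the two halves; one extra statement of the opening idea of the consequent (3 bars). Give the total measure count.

16 measures

Basic contrasting period: 5 + 5 = 10 bars.
10 (basic form) + 3 (link) + 3 (extra statement) = 16.
The elision shares a bar with the next section but does not change this unit's count.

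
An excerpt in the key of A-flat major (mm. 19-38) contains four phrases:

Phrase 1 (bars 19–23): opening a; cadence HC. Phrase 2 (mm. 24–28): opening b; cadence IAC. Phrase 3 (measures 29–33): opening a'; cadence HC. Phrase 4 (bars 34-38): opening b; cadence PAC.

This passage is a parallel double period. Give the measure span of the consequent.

In a double period the four phrases pair into a large antecedent (phrases 1–2, ending imperfect authentic cadence) and a large consequent (phrases 3–4, ending perfect authentic cadence). The consequent spans measures 29-38.

measures 29–38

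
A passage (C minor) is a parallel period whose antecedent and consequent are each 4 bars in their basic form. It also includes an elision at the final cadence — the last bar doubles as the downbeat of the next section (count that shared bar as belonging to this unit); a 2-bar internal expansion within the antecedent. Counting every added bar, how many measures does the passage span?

10 measures

Basic parallel period: 4 + 4 = 8 bars.
8 (basic form) + 2 (internal expansion) = 10.
The elision shares a bar with the next section but does not change this unit's count.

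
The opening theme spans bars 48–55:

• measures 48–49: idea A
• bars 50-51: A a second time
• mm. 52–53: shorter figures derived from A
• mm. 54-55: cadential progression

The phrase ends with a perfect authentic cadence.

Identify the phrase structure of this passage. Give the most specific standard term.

sentence

Basic idea (mm. 48–49) + its repetition (measures 50-51) form the presentation; fragmentation and cadence (measures 52–55) form the continuation — the 8-bar whole is a sentence.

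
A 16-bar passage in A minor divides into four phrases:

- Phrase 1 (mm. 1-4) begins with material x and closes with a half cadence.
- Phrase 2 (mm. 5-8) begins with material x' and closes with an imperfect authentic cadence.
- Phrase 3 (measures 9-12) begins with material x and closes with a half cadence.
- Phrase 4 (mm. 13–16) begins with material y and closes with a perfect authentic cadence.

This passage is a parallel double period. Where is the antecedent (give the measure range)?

In a double period the four phrases pair into a large antecedent (phrases 1–2, ending imperfect authentic cadence) and a large consequent (phrases 3–4, ending perfect authentic cadence). The antecedent spans mm. 1-8.

measures 1–8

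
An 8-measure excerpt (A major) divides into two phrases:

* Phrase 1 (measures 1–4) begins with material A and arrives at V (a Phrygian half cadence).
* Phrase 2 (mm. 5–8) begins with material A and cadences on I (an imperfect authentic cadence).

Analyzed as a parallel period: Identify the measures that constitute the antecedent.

The antecedent is the phrase ending with the weaker cadence (Phrygian half cadence, phrase 1) and the consequent the one ending more conclusively (imperfect authentic cadence, phrase 2); the antecedent is bars 1–4.

measures 1–4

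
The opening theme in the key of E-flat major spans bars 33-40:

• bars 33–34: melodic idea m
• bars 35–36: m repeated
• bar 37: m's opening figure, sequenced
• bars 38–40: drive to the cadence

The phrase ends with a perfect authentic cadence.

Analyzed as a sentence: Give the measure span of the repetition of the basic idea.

The presentation of a sentence is the basic idea (mm. 33–34) plus its repetition (mm. 35–36); the repetition of the basic idea is therefore mm. 35–36.

measures 35–36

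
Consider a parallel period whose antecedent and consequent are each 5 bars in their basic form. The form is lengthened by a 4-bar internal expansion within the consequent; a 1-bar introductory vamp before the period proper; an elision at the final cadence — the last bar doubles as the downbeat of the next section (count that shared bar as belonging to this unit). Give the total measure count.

15 measures

Basic parallel period: 5 + 5 = 10 bars.
10 (basic form) + 4 (internal expansion) + 1 (introduction) = 15.
The elision shares a bar with the next section but does not change this unit's count.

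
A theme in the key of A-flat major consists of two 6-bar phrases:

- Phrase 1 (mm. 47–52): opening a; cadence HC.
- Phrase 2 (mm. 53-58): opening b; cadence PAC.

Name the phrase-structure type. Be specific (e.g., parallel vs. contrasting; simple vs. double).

Phrase 1 ends with a half cadence (weaker) and phrase 2 with a perfect authentic cadence (stronger): antecedent + consequent = a period.
The two phrases open with different material (a / b), so the period is contrasting.

contrasting period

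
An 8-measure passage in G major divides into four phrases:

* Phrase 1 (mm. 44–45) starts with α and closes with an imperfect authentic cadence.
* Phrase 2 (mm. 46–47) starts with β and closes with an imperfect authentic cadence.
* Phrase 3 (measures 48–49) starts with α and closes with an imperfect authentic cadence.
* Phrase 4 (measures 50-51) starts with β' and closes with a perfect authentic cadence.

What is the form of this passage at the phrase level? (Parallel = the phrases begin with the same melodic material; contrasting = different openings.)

parallel double period

Four phrases in two halves: the first half (mm. 44–47) ends with an imperfect authentic cadence, the second (measures 48-51) with a perfect authentic cadence — a large antecedent–consequent pair, i.e. a double period.
Phrase 3 begins with the same material as phrase 1, making it parallel.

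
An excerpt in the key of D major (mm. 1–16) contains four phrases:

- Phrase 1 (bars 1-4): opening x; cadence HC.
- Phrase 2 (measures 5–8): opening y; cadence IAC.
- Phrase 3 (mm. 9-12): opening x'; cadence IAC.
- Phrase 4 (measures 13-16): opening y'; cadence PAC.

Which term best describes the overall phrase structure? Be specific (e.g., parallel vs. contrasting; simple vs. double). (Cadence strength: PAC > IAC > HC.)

parallel double period

Four phrases in two halves: the first half (bars 1-8) ends with an imperfect authentic cadence, the second (bars 9–16) with a perfect authentic cadence — a large antecedent–consequent pair, i.e. a double period.
Phrase 3 begins with the same material as phrase 1, making it parallel.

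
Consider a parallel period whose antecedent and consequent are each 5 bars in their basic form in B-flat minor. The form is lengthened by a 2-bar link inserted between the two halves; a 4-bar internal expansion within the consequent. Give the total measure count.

Basic parallel period: 5 + 5 = 10 bars.
10 (basic form) + 2 (link) + 4 (internal expansion) = 16.

16 measures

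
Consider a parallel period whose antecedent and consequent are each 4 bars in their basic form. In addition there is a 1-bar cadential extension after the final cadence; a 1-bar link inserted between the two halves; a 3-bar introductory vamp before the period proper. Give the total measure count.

Basic parallel period: 4 + 4 = 8 bars.
8 (basic form) + 1 (cadential extension) + 1 (link) + 3 (introduction) = 13.

13 measures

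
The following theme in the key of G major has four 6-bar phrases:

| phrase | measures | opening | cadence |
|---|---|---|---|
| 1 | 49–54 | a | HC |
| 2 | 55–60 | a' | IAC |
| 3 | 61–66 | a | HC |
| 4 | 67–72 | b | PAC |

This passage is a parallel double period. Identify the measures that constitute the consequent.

In a double period the four phrases pair into a large antecedent (phrases 1–2, ending imperfect authentic cadence) and a large consequent (phrases 3–4, ending perfect authentic cadence). The consequent spans bars 61-72.

measures 61–72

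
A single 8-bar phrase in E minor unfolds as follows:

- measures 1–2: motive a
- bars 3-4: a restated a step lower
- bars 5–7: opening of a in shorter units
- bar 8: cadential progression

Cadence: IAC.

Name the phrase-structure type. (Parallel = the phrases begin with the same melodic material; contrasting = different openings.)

Basic idea (measures 1-2) + its repetition (bars 3-4) form the presentation; fragmentation and cadence (mm. 5–8) form the continuation — the 8-bar whole is a sentence.

sentence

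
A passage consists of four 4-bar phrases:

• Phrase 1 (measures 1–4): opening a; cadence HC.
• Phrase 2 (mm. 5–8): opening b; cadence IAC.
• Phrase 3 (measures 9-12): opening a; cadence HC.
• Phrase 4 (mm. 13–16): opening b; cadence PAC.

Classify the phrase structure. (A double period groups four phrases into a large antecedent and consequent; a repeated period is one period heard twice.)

parallel double period

Four phrases in two halves: the first half (measures 1–8) ends with an imperfect authentic cadence, the second (bars 9–16) with a perfect authentic cadence — a large antecedent–consequent pair, i.e. a double period.
Phrase 3 begins with the same material as phrase 1, making it parallel.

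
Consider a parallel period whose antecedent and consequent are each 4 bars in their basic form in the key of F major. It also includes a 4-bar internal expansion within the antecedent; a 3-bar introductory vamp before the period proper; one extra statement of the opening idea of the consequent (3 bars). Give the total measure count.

Basic parallel period: 4 + 4 = 8 bars.
8 (basic form) + 4 (internal expansion) + 3 (introduction) + 3 (extra statement) = 18.

18 measures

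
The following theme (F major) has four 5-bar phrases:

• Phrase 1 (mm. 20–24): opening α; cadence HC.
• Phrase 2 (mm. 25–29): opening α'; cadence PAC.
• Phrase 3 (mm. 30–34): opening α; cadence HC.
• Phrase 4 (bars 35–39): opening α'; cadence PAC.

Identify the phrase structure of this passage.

The cadence pattern HC–PAC–HC–PAC is weak–strong twice, and phrases 3–4 restate phrases 1–2: a period heard twice, not a double period (which would end weakly at phrase 2).

repeated period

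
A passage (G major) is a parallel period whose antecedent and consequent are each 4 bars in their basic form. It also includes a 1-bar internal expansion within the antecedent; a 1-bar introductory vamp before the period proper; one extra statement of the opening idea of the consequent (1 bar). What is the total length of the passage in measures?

Basic parallel period: 4 + 4 = 8 bars.
8 (basic form) + 1 (internal expansion) + 1 (introduction) + 1 (extra statement) = 11.

11 measures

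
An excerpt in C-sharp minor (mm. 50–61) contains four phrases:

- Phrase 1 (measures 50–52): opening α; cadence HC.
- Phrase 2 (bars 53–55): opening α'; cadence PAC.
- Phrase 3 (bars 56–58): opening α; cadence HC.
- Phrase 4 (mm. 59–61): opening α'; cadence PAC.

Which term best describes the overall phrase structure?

The cadence pattern HC–PAC–HC–PAC is weak–strong twice, and phrases 3–4 restate phrases 1–2: a period heard twice, not a double period (which would end weakly at phrase 2).

repeated period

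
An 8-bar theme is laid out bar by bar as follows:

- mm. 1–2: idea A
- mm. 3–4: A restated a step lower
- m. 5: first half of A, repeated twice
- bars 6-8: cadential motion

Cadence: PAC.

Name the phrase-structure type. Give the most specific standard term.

Basic idea (mm. 1-2) + its repetition (bars 3–4) form the presentation; fragmentation and cadence (bars 5-8) form the continuation — the 8-bar whole is a sentence.

sentence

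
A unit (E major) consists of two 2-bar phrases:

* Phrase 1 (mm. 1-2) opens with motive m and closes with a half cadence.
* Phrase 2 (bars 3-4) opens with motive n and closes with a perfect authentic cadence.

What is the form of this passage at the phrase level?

Phrase 1 ends with a half cadence (weaker) and phrase 2 with a perfect authentic cadence (stronger): antecedent + consequent = a period.
The two phrases open with different material (m / n), so the period is contrasting.

contrasting period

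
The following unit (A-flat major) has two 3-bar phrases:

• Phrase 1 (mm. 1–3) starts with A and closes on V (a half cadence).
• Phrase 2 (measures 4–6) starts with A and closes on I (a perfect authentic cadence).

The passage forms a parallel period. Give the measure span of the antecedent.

measures 1–3

The antecedent is the phrase ending with the weaker cadence (half cadence, phrase 1) and the consequent the one ending more conclusively (perfect authentic cadence, phrase 2); the antecedent is measures 1-3.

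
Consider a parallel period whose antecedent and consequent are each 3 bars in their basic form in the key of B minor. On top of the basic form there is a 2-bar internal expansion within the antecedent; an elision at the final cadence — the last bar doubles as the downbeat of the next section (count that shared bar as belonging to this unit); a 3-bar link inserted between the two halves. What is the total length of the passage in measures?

Basic parallel period: 3 + 3 = 6 bars.
6 (basic form) + 2 (internal expansion) + 3 (link) = 11.
The elision shares a bar with the next section but does not change this unit's count.

11 measures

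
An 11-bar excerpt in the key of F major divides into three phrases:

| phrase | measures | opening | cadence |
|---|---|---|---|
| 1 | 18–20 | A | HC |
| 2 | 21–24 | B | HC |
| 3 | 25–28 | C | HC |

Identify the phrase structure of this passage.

The final phrase closes with a half cadence, which is not stronger than the preceding half cadence; the 3 phrases lack an overall antecedent–consequent design and so form a phrase group.

phrase group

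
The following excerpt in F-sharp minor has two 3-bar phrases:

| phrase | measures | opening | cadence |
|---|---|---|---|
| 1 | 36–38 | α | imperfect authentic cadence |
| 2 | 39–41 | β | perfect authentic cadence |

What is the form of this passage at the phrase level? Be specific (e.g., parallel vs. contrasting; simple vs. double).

contrasting period

Phrase 1 ends with an imperfect authentic cadence (weaker) and phrase 2 with a perfect authentic cadence (stronger): antecedent + consequent = a period.
The two phrases open with different material (α / β), so the period is contrasting.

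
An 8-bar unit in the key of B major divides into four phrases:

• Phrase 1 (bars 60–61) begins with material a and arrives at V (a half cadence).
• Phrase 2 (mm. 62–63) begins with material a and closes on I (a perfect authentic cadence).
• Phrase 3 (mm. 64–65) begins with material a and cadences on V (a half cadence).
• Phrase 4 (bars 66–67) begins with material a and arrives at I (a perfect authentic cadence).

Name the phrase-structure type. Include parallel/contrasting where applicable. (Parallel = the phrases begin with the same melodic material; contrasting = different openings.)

The cadence pattern HC–PAC–HC–PAC is weak–strong twice, and phrases 3–4 restate phrases 1–2: a period heard twice, not a double period (which would end weakly at phrase 2).

repeated period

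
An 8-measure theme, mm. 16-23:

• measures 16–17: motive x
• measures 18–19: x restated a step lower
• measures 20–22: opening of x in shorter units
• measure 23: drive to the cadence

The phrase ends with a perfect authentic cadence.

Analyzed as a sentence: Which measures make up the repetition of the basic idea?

The presentation of a sentence is the basic idea (measures 16–17) plus its repetition (mm. 18–19); the repetition of the basic idea is therefore mm. 18-19.

measures 18–19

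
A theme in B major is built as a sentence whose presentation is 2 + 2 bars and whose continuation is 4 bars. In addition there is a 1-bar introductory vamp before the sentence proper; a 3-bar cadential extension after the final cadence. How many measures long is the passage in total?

12 measures

Basic sentence: 2 + 2 + 4 = 8 bars.
8 (basic form) + 1 (introduction) + 3 (cadential extension) = 12.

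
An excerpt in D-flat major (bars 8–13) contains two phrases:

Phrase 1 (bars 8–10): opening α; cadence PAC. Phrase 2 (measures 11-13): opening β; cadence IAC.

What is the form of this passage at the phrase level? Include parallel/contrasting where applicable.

phrase group

The second phrase closes with an imperfect authentic cadence, which is not stronger than the first phrase's perfect authentic cadence; without a weak→strong cadential pair there is no antecedent–consequent relationship, so this is a phrase group rather than a period.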